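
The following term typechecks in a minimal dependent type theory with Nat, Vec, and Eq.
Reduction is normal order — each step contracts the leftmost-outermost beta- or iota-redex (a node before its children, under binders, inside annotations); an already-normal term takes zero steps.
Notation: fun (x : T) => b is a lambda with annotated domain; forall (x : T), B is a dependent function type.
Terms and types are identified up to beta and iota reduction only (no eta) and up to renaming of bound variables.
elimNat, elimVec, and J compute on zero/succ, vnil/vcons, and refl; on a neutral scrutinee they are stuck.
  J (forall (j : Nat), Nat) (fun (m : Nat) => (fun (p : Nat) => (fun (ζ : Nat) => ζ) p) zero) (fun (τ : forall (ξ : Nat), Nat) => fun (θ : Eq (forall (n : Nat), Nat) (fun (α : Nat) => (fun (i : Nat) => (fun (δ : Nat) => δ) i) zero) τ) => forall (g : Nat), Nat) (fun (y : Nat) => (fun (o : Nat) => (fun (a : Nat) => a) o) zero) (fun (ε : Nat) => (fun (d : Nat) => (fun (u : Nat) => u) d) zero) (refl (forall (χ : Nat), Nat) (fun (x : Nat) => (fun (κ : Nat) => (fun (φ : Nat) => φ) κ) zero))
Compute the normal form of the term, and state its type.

reduced normal form:
  fun (j : Nat) => zero
type:
  forall (j : Nat), Nat
observation: contracting a J iota-redex first, the term normalizes in 3 steps.


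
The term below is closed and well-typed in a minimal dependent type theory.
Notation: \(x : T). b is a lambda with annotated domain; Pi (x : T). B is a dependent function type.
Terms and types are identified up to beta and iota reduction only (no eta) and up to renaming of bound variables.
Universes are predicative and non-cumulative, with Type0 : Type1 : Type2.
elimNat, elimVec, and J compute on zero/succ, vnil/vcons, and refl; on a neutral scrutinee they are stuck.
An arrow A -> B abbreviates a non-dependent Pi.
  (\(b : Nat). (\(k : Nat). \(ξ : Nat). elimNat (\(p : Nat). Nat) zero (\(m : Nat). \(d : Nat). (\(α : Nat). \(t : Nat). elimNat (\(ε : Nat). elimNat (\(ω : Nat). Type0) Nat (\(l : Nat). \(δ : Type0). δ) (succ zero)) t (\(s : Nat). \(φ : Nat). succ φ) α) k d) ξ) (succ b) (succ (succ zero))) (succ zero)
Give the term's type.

type:
  Nat


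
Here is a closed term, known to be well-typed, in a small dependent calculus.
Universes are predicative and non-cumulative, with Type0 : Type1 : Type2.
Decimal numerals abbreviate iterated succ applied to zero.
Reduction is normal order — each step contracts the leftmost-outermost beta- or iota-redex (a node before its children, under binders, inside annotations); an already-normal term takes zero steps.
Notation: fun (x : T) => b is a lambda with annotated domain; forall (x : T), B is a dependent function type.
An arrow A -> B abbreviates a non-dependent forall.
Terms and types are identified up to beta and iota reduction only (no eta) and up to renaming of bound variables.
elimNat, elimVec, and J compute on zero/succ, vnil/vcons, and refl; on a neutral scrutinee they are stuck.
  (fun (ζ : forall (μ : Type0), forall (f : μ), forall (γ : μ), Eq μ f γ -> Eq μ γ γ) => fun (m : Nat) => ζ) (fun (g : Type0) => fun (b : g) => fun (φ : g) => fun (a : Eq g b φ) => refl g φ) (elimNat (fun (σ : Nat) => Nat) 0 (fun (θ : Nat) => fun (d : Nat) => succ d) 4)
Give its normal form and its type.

reduced normal form:
  fun (ζ : Type0) => fun (μ : ζ) => fun (f : ζ) => fun (γ : Eq ζ μ f) => refl ζ f
inferred type:
  forall (ζ : Type0), forall (μ : ζ), forall (f : ζ), Eq ζ μ f -> Eq ζ f f


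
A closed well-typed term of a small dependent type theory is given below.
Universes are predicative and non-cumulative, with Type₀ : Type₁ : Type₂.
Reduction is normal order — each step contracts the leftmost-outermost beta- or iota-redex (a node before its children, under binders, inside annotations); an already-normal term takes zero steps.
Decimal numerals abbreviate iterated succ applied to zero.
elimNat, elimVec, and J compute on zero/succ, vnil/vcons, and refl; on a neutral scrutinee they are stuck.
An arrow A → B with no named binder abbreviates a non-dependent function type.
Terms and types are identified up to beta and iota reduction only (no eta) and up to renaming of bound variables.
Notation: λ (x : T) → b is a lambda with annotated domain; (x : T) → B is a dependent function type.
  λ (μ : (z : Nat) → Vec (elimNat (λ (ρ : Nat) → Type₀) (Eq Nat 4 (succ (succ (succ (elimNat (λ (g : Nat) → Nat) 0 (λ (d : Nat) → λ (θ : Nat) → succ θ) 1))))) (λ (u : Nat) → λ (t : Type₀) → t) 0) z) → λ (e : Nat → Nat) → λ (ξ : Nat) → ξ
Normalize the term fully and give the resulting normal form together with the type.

normal form:
  λ (μ : (z : Nat) → Vec (Eq Nat 4 4) z) → λ (ρ : Nat → Nat) → λ (g : Nat) → g
the term's type:
  ((μ : Nat) → Vec (Eq Nat 4 4) μ) → (Nat → Nat) → Nat → Nat
observation: contracting an elimNat iota-redex first, the term normalizes in 5 steps.


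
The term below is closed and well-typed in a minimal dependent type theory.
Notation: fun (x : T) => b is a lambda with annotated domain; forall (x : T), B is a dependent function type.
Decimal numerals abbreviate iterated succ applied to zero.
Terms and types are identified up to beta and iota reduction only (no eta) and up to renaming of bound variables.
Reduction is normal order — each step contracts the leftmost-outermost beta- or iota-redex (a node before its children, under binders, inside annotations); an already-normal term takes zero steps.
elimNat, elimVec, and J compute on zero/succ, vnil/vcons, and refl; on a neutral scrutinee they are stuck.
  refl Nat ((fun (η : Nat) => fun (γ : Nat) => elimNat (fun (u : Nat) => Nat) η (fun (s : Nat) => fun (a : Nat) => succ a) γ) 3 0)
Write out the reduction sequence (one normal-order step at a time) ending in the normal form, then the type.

normal-order reduction sequence:
  refl Nat ((fun (η : Nat) => fun (γ : Nat) => elimNat (fun (u : Nat) => Nat) η (fun (s : Nat) => fun (a : Nat) => succ a) γ) 3 0)
  ~> refl Nat ((fun (η : Nat) => elimNat (fun (γ : Nat) => Nat) 3 (fun (u : Nat) => fun (s : Nat) => succ s) η) 0)
  ~> refl Nat (elimNat (fun (η : Nat) => Nat) 3 (fun (γ : Nat) => fun (u : Nat) => succ u) 0)
  ~> refl Nat 3
type:
  Eq Nat 3 3


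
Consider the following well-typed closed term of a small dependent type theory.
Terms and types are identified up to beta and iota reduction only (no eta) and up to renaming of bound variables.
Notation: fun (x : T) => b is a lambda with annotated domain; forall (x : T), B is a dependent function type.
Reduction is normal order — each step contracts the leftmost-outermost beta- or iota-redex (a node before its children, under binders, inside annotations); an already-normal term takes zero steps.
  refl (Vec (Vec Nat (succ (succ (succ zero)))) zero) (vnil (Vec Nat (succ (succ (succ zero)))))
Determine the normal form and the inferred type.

reduced normal form:
  refl (Vec (Vec Nat (succ (succ (succ zero)))) zero) (vnil (Vec Nat (succ (succ (succ zero)))))
inferred type:
  Eq (Vec (Vec Nat (succ (succ (succ zero)))) zero) (vnil (Vec Nat (succ (succ (succ zero))))) (vnil (Vec Nat (succ (succ (succ zero)))))


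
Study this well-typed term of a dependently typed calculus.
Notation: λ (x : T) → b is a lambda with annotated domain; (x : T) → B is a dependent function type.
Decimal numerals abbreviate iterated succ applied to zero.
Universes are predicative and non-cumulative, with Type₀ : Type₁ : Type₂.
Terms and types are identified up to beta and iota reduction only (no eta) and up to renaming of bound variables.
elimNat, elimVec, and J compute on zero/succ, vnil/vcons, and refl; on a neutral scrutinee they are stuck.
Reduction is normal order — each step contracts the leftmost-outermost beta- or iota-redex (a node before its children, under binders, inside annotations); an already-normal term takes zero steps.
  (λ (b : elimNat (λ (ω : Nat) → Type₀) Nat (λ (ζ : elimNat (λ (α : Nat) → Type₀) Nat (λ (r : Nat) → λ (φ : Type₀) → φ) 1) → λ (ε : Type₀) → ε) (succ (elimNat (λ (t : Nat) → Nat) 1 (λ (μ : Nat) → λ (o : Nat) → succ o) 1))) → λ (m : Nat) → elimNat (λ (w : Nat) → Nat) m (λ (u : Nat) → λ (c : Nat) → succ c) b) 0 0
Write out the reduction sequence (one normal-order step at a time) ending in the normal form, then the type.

normal-order reduction sequence:
  (λ (b : elimNat (λ (ω : Nat) → Type₀) Nat (λ (ζ : elimNat (λ (α : Nat) → Type₀) Nat (λ (r : Nat) → λ (φ : Type₀) → φ) 1) → λ (ε : Type₀) → ε) (succ (elimNat (λ (t : Nat) → Nat) 1 (λ (μ : Nat) → λ (o : Nat) → succ o) 1))) → λ (m : Nat) → elimNat (λ (w : Nat) → Nat) m (λ (u : Nat) → λ (c : Nat) → succ c) b) 0 0
  ~> (λ (b : Nat) → elimNat (λ (ω : Nat) → Nat) b (λ (ζ : Nat) → λ (α : Nat) → succ α) 0) 0
  ~> elimNat (λ (b : Nat) → Nat) 0 (λ (ω : Nat) → λ (ζ : Nat) → succ ζ) 0
  ~> 0
the term's type:
  Nat


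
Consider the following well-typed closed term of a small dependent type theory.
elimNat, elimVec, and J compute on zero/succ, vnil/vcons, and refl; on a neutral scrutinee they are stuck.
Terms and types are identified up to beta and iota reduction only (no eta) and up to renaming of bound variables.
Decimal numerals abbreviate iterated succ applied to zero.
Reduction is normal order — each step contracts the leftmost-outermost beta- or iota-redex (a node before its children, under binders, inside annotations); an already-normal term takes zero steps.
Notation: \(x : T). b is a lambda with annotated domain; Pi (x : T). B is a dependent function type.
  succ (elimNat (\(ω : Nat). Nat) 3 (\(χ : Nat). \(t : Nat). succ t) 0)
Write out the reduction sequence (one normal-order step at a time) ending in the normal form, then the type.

reduction (normal order):
  succ (elimNat (\(ω : Nat). Nat) 3 (\(χ : Nat). \(t : Nat). succ t) 0)
  ~> 4
inferred type:
  Nat


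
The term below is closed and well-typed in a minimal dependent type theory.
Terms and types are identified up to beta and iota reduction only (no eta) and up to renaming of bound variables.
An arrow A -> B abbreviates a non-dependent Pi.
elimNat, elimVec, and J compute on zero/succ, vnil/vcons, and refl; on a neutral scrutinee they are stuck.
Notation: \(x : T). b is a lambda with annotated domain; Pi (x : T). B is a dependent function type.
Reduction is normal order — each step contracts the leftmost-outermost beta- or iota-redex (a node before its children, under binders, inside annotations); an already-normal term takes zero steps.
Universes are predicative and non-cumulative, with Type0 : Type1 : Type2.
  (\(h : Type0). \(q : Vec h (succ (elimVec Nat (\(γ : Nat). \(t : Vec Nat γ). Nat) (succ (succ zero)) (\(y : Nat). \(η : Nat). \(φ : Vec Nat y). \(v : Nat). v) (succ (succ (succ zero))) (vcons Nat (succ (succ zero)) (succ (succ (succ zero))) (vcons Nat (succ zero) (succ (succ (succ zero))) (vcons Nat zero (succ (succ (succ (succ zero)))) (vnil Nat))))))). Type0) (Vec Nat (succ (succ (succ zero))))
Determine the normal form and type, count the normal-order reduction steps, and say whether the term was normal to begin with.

resulting normal form:
  \(h : Vec (Vec Nat (succ (succ (succ zero)))) (succ (succ (succ zero)))). Type0
inferred type:
  Vec (Vec Nat (succ (succ (succ zero)))) (succ (succ (succ zero))) -> Type1
reduction steps (normal order): 17
already normal: no
first contracted redex: a beta-redex


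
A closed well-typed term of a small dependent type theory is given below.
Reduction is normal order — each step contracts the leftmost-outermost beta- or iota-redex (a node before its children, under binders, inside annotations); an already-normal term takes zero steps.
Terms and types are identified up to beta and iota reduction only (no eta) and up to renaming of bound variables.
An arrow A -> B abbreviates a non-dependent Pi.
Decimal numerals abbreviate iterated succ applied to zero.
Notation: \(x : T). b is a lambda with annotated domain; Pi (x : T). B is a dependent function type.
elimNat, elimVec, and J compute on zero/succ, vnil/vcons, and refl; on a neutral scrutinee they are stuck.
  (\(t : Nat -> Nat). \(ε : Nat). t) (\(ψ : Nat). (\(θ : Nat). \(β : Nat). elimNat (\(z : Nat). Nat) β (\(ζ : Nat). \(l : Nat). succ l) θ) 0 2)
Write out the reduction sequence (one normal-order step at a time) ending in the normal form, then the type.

normal-order reduction sequence:
  (\(t : Nat -> Nat). \(ε : Nat). t) (\(ψ : Nat). (\(θ : Nat). \(β : Nat). elimNat (\(z : Nat). Nat) β (\(ζ : Nat). \(l : Nat). succ l) θ) 0 2)
  ~> \(t : Nat). \(ε : Nat). (\(ψ : Nat). \(θ : Nat). elimNat (\(β : Nat). Nat) θ (\(z : Nat). \(ζ : Nat). succ ζ) ψ) 0 2
  ~> \(t : Nat). \(ε : Nat). (\(ψ : Nat). elimNat (\(θ : Nat). Nat) ψ (\(β : Nat). \(z : Nat). succ z) 0) 2
  ~> \(t : Nat). \(ε : Nat). elimNat (\(ψ : Nat). Nat) 2 (\(θ : Nat). \(β : Nat). succ β) 0
  ~> \(t : Nat). \(ε : Nat). 2
inferred type:
  Nat -> Nat -> Nat


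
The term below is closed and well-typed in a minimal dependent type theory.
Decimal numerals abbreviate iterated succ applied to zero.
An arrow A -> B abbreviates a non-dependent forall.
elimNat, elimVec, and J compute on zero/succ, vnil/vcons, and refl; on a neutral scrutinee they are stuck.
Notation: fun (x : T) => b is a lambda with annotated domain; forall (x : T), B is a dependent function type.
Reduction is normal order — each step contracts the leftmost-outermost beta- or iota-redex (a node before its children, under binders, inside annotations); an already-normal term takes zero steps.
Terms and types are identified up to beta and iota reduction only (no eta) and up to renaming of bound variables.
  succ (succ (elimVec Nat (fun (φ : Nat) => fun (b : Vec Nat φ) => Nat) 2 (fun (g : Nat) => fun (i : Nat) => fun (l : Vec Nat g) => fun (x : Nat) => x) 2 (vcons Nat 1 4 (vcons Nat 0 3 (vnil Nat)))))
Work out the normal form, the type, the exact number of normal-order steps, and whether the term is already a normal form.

normal form:
  4
type:
  Nat
normal-order step count: 11
started in normal form: no
first contracted redex: an elimVec iota-redex


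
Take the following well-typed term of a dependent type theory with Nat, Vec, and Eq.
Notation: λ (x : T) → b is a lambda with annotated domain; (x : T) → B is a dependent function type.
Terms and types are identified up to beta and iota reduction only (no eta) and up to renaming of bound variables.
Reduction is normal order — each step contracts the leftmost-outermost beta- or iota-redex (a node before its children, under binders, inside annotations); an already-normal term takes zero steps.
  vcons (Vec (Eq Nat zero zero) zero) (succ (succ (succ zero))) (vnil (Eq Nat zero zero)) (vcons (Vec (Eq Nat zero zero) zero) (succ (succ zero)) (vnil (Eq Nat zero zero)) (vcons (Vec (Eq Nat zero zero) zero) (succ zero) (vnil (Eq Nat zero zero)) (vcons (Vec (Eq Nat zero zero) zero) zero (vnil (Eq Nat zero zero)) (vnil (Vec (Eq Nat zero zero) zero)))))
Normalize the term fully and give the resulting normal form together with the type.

normal form:
  vcons (Vec (Eq Nat zero zero) zero) (succ (succ (succ zero))) (vnil (Eq Nat zero zero)) (vcons (Vec (Eq Nat zero zero) zero) (succ (succ zero)) (vnil (Eq Nat zero zero)) (vcons (Vec (Eq Nat zero zero) zero) (succ zero) (vnil (Eq Nat zero zero)) (vcons (Vec (Eq Nat zero zero) zero) zero (vnil (Eq Nat zero zero)) (vnil (Vec (Eq Nat zero zero) zero)))))
inferred type:
  Vec (Vec (Eq Nat zero zero) zero) (succ (succ (succ (succ zero))))


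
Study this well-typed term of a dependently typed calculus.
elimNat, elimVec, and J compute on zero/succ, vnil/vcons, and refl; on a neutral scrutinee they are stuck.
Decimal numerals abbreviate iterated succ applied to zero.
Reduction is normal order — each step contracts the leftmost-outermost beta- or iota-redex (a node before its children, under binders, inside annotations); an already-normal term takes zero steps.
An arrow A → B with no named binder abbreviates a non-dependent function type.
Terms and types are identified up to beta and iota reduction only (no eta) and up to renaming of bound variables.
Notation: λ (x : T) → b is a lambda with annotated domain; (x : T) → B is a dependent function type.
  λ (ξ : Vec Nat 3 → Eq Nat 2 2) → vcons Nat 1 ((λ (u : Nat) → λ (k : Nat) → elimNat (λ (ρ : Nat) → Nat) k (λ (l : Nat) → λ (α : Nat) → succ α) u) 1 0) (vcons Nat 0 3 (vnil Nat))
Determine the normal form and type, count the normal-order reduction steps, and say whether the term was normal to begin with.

normal form:
  λ (ξ : Vec Nat 3 → Eq Nat 2 2) → vcons Nat 1 1 (vcons Nat 0 3 (vnil Nat))
the term's type:
  (Vec Nat 3 → Eq Nat 2 2) → Vec Nat 2
normal-order step count: 6
term was already normal: no
first contracted redex: a beta-redex


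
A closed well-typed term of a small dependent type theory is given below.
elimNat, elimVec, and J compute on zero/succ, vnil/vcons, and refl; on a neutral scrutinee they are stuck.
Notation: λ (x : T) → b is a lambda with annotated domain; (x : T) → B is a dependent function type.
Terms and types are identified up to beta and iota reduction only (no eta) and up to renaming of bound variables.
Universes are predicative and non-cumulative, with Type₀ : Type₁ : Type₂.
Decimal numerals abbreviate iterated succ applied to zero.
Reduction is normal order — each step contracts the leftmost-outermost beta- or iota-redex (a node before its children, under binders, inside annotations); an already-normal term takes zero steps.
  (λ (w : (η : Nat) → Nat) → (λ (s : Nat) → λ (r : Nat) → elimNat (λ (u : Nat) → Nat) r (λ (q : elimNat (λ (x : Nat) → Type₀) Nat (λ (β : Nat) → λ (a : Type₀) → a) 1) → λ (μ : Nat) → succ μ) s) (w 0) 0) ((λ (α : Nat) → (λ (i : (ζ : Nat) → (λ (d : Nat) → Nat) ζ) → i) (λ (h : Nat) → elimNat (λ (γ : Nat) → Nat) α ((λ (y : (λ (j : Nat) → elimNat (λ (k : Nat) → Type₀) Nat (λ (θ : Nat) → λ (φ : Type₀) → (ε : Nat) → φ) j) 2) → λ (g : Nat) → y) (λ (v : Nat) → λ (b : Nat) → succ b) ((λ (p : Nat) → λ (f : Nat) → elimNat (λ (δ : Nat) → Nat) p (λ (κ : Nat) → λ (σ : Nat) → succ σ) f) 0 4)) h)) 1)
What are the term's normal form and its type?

reduced normal form:
  1
type:
  Nat


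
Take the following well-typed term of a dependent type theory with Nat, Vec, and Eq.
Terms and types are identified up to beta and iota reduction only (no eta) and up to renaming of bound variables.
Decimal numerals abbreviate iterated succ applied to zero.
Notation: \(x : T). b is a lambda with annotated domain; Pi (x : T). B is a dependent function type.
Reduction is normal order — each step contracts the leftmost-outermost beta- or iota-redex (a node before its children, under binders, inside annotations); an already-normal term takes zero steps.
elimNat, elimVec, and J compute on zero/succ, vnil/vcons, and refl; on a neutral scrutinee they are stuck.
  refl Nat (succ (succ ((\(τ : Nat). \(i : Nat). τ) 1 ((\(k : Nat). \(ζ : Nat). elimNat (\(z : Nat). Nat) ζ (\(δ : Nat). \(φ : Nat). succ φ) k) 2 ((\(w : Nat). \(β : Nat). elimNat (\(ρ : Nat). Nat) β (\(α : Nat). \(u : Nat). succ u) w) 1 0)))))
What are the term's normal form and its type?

resulting normal form:
  refl Nat 3
inferred type:
  Eq Nat 3 3
observation: the leftmost-outermost redex is a beta-redex, and normalization takes 2 steps.


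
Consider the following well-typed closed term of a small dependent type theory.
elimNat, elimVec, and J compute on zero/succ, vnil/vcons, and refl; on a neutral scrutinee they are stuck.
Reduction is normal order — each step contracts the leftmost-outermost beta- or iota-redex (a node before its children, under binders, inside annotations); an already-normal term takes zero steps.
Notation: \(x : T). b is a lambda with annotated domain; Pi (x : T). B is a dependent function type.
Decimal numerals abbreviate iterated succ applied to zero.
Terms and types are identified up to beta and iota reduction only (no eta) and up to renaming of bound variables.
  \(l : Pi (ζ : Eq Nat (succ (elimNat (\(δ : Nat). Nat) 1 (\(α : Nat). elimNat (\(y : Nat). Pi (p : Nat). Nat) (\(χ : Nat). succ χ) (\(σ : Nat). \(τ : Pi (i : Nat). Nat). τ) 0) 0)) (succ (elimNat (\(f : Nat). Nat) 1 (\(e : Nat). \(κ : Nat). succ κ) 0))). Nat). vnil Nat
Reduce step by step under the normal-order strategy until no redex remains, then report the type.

normal-order reduction:
  \(l : Pi (ζ : Eq Nat (succ (elimNat (\(δ : Nat). Nat) 1 (\(α : Nat). elimNat (\(y : Nat). Pi (p : Nat). Nat) (\(χ : Nat). succ χ) (\(σ : Nat). \(τ : Pi (i : Nat). Nat). τ) 0) 0)) (succ (elimNat (\(f : Nat). Nat) 1 (\(e : Nat). \(κ : Nat). succ κ) 0))). Nat). vnil Nat
  ~> \(l : Pi (ζ : Eq Nat 2 (succ (elimNat (\(δ : Nat). Nat) 1 (\(α : Nat). \(y : Nat). succ y) 0))). Nat). vnil Nat
  ~> \(l : Pi (ζ : Eq Nat 2 2). Nat). vnil Nat
inferred type:
  Pi (l : Pi (ζ : Eq Nat 2 2). Nat). Vec Nat 0


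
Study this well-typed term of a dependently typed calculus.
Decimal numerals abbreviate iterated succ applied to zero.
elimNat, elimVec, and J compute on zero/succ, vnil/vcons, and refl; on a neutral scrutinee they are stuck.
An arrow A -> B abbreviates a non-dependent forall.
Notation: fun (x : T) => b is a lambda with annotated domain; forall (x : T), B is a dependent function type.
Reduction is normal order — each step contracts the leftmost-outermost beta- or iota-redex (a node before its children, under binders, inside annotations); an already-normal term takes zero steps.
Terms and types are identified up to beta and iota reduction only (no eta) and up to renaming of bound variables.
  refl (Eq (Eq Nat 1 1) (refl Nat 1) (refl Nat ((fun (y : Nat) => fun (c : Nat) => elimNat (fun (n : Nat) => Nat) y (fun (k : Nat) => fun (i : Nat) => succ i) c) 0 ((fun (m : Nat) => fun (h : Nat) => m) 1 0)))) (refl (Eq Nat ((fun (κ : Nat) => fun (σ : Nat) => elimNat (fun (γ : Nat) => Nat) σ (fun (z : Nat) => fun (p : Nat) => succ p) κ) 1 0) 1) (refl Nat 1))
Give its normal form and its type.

normal form:
  refl (Eq (Eq Nat 1 1) (refl Nat 1) (refl Nat 1)) (refl (Eq Nat 1 1) (refl Nat 1))
inferred type:
  Eq (Eq (Eq Nat 1 1) (refl Nat 1) (refl Nat 1)) (refl (Eq Nat 1 1) (refl Nat 1)) (refl (Eq Nat 1 1) (refl Nat 1))
observation: the term reaches its normal form after 14 normal-order steps.


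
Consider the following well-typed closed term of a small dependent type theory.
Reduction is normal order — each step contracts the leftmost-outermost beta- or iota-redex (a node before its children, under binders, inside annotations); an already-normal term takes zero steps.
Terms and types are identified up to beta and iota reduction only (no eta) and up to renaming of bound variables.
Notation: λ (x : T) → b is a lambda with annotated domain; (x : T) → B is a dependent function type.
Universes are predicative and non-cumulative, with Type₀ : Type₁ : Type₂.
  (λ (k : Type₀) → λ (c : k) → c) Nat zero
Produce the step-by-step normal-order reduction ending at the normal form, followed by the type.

reduction (normal order):
  (λ (k : Type₀) → λ (c : k) → c) Nat zero
  ~> (λ (k : Nat) → k) zero
  ~> zero
type:
  Nat


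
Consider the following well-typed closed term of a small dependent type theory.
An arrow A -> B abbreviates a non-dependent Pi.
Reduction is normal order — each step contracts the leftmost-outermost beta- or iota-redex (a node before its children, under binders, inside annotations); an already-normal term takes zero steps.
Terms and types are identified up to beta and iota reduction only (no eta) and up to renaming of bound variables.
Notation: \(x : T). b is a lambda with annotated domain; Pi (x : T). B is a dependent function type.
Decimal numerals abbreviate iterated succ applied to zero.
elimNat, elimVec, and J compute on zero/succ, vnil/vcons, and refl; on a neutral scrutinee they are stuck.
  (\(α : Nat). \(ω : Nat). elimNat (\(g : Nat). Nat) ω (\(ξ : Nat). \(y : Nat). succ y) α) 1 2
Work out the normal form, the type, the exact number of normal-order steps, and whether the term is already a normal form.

normal form:
  3
type:
  Nat
steps to reach normal form (normal order): 6
term was already normal: no
first redex: a beta-redex


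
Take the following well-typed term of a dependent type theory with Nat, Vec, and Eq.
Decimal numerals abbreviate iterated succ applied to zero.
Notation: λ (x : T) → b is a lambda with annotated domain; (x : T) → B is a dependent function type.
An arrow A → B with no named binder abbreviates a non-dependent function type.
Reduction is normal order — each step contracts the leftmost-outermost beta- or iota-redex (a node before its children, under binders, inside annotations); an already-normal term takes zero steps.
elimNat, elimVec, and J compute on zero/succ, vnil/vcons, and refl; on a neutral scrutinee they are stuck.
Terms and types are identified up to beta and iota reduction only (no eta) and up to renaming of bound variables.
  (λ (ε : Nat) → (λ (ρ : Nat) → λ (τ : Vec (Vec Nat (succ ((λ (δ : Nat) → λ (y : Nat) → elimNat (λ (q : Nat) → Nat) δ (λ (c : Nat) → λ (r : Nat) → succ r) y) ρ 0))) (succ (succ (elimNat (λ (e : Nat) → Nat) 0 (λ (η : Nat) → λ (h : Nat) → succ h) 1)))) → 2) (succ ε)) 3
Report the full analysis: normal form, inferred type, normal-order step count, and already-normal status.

normal form:
  λ (ε : Vec (Vec Nat 5) 3) → 2
inferred type:
  Vec (Vec Nat 5) 3 → Nat
normal-order step count: 9
already normal: no
first redex: a beta-redex


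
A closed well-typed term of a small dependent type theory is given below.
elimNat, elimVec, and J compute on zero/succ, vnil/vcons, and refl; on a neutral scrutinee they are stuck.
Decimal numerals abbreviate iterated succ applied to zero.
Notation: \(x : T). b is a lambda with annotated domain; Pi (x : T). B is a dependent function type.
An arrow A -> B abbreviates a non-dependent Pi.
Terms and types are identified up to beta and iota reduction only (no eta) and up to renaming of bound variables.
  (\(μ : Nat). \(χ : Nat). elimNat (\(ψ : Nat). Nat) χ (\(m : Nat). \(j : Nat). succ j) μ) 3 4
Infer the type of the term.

inferred type:
  Nat


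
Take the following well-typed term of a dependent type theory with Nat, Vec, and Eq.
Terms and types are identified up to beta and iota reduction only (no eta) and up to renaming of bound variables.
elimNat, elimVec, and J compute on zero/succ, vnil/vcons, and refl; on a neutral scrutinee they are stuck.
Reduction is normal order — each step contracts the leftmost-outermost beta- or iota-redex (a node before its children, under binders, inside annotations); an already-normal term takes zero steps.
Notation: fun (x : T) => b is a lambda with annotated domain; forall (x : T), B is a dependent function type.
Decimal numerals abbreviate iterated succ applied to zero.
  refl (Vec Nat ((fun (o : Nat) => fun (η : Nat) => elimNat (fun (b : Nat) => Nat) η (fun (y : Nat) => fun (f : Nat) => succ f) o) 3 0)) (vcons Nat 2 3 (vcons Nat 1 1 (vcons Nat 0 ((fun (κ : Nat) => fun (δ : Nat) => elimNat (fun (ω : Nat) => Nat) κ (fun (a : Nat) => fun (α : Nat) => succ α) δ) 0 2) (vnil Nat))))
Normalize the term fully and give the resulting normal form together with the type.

normal form:
  refl (Vec Nat 3) (vcons Nat 2 3 (vcons Nat 1 1 (vcons Nat 0 2 (vnil Nat))))
the term's type:
  Eq (Vec Nat 3) (vcons Nat 2 3 (vcons Nat 1 1 (vcons Nat 0 2 (vnil Nat)))) (vcons Nat 2 3 (vcons Nat 1 1 (vcons Nat 0 2 (vnil Nat))))
observation: the term reaches its normal form after 21 normal-order steps.


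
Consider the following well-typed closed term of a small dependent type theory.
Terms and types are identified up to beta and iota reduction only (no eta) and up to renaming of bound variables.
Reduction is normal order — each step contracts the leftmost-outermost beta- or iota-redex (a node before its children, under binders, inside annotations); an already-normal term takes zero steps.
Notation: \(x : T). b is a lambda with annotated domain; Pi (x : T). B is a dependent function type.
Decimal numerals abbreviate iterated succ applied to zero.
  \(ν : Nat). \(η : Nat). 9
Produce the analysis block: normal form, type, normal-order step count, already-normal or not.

reduced normal form:
  \(ν : Nat). \(η : Nat). 9
inferred type:
  Pi (ν : Nat). Pi (η : Nat). Nat
normal-order step count: 0
already normal: yes


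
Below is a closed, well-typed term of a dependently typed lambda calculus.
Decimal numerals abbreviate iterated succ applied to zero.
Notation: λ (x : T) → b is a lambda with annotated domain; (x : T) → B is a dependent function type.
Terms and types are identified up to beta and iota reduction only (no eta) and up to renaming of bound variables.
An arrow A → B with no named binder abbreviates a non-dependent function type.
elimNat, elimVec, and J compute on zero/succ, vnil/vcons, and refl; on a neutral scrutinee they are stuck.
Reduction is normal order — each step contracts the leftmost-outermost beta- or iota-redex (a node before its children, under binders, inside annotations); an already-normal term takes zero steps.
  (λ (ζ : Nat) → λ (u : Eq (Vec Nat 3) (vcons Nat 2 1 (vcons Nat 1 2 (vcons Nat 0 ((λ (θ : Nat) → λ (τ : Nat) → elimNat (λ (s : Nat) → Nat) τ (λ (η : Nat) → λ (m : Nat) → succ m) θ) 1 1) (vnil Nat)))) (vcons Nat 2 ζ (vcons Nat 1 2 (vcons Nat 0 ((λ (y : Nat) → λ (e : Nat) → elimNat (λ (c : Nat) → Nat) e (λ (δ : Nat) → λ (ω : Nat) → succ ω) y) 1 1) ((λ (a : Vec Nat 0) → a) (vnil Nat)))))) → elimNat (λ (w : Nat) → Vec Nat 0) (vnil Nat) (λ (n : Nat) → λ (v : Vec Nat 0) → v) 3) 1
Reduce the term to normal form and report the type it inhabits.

normal form:
  λ (ζ : Eq (Vec Nat 3) (vcons Nat 2 1 (vcons Nat 1 2 (vcons Nat 0 2 (vnil Nat)))) (vcons Nat 2 1 (vcons Nat 1 2 (vcons Nat 0 2 (vnil Nat))))) → vnil Nat
type:
  Eq (Vec Nat 3) (vcons Nat 2 1 (vcons Nat 1 2 (vcons Nat 0 2 (vnil Nat)))) (vcons Nat 2 1 (vcons Nat 1 2 (vcons Nat 0 2 (vnil Nat)))) → Vec Nat 0
observation: 24 normal-order steps separate the term from its normal form.


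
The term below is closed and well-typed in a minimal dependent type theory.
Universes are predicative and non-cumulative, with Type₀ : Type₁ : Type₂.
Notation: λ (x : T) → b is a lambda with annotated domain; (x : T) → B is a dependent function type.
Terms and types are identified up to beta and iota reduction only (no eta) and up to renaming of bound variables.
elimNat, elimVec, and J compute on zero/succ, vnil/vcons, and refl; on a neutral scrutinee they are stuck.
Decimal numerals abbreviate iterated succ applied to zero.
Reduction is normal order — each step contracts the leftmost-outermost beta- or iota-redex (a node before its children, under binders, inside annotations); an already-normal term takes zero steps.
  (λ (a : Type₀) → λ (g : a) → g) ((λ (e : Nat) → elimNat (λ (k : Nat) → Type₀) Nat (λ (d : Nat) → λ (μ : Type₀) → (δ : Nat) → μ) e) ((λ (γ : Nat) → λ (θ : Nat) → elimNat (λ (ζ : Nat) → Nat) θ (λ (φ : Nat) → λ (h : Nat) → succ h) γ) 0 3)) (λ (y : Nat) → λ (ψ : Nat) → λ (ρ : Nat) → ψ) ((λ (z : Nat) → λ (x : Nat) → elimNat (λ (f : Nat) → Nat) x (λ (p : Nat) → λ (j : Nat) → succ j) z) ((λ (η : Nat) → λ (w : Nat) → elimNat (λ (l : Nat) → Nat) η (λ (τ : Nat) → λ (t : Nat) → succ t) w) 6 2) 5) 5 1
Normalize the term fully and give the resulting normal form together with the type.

resulting normal form:
  5
type:
  Nat
observation: normalization takes exactly 5 steps under the normal-order strategy.


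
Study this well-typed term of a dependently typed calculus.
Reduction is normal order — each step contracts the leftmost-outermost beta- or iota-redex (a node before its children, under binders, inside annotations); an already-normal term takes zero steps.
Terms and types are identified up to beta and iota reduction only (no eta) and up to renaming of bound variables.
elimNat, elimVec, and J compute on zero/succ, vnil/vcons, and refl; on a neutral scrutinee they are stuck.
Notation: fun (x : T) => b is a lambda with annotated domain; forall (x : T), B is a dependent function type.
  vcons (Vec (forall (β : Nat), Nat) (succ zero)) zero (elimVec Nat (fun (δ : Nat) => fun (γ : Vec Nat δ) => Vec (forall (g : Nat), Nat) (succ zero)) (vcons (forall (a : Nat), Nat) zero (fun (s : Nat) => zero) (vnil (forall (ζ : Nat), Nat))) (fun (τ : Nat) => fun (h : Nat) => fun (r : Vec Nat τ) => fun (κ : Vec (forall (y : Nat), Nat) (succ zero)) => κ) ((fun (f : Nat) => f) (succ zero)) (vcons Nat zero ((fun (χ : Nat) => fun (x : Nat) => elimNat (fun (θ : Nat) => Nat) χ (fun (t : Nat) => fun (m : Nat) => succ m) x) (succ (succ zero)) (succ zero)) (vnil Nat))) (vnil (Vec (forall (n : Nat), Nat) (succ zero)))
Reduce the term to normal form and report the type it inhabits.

resulting normal form:
  vcons (Vec (forall (β : Nat), Nat) (succ zero)) zero (vcons (forall (δ : Nat), Nat) zero (fun (γ : Nat) => zero) (vnil (forall (g : Nat), Nat))) (vnil (Vec (forall (a : Nat), Nat) (succ zero)))
the term's type:
  Vec (Vec (forall (β : Nat), Nat) (succ zero)) (succ zero)


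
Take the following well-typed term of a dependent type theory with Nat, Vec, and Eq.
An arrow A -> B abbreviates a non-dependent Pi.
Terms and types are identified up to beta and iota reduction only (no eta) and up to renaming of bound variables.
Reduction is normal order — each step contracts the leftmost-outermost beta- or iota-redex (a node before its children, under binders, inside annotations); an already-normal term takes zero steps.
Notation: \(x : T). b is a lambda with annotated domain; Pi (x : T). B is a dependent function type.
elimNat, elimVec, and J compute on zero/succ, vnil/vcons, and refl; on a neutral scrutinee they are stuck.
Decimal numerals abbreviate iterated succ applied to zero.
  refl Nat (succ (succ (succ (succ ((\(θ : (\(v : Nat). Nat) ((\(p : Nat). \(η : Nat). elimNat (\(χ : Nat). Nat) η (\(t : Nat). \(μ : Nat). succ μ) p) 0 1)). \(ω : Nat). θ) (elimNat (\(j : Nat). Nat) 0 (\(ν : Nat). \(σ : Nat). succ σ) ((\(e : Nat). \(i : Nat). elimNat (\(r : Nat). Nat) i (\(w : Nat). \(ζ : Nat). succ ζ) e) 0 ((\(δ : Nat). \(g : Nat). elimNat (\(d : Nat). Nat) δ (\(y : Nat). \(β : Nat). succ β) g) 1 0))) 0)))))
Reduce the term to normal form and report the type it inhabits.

reduced normal form:
  refl Nat 5
inferred type:
  Eq Nat 5 5


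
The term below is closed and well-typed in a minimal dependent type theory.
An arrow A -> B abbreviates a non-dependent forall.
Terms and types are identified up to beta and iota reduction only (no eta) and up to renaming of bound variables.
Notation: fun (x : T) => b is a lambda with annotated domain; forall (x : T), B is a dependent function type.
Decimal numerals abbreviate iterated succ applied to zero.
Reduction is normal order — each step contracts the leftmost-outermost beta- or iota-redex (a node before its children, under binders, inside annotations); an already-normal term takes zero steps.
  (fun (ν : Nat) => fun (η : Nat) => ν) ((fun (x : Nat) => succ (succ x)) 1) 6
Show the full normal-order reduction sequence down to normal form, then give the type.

reduction (normal order):
  (fun (ν : Nat) => fun (η : Nat) => ν) ((fun (x : Nat) => succ (succ x)) 1) 6
  ~> (fun (ν : Nat) => (fun (η : Nat) => succ (succ η)) 1) 6
  ~> (fun (ν : Nat) => succ (succ ν)) 1
  ~> 3
the term's type:
  Nat


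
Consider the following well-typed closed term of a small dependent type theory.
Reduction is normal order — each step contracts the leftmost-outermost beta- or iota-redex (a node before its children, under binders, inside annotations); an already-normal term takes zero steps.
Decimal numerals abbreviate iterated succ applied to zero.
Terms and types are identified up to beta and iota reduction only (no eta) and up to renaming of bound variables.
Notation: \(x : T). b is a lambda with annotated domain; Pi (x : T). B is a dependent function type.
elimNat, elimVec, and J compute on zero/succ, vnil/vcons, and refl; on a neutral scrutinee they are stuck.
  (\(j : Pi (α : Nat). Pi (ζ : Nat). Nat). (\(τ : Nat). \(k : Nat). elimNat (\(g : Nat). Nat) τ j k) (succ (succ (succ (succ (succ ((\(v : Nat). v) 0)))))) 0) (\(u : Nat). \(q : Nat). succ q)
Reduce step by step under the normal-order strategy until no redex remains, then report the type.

normal-order reduction sequence:
  (\(j : Pi (α : Nat). Pi (ζ : Nat). Nat). (\(τ : Nat). \(k : Nat). elimNat (\(g : Nat). Nat) τ j k) (succ (succ (succ (succ (succ ((\(v : Nat). v) 0)))))) 0) (\(u : Nat). \(q : Nat). succ q)
  ~> (\(j : Nat). \(α : Nat). elimNat (\(ζ : Nat). Nat) j (\(τ : Nat). \(k : Nat). succ k) α) (succ (succ (succ (succ (succ ((\(g : Nat). g) 0)))))) 0
  ~> (\(j : Nat). elimNat (\(α : Nat). Nat) (succ (succ (succ (succ (succ ((\(ζ : Nat). ζ) 0)))))) (\(τ : Nat). \(k : Nat). succ k) j) 0
  ~> elimNat (\(j : Nat). Nat) (succ (succ (succ (succ (succ ((\(α : Nat). α) 0)))))) (\(ζ : Nat). \(τ : Nat). succ τ) 0
  ~> succ (succ (succ (succ (succ ((\(j : Nat). j) 0)))))
  ~> 5
type:
  Nat


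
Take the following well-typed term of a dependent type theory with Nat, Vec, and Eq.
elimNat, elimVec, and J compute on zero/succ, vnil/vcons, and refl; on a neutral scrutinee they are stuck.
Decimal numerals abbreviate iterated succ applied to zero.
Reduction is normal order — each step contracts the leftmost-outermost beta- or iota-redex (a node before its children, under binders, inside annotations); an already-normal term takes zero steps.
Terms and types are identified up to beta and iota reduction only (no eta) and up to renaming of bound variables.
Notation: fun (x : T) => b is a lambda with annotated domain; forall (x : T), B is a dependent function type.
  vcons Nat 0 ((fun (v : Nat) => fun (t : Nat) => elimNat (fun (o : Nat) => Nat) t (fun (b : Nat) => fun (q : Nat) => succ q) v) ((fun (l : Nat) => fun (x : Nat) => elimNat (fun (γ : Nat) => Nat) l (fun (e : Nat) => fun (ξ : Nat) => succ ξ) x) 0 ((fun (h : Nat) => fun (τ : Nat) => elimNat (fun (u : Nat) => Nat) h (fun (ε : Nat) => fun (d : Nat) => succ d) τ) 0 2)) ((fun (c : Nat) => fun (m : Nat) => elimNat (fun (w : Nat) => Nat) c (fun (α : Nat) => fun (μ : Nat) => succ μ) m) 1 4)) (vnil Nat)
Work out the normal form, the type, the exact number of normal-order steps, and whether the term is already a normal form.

normal form:
  vcons Nat 0 7 (vnil Nat)
inferred type:
  Vec Nat 1
reduction steps (normal order): 42
already normal: no
first redex: a beta-redex


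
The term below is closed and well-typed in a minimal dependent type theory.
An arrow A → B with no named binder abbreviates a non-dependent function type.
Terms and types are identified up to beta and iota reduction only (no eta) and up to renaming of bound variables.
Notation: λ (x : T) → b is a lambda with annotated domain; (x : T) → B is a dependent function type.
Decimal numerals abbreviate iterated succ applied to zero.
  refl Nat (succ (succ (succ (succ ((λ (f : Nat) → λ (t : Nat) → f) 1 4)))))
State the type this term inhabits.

type:
  Eq Nat 5 5


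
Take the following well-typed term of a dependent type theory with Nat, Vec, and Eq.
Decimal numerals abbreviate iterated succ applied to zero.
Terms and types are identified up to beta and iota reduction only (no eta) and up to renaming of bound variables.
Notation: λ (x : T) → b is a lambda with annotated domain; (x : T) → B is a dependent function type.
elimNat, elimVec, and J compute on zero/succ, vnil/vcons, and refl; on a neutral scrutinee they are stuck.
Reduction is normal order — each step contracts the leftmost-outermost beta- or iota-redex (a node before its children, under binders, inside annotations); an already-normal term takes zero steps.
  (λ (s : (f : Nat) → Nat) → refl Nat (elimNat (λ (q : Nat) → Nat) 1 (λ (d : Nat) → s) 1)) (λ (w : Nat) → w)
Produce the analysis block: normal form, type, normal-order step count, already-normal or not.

resulting normal form:
  refl Nat 1
inferred type:
  Eq Nat 1 1
reduction steps (normal order): 5
term was already normal: no
first contracted redex: a beta-redex
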